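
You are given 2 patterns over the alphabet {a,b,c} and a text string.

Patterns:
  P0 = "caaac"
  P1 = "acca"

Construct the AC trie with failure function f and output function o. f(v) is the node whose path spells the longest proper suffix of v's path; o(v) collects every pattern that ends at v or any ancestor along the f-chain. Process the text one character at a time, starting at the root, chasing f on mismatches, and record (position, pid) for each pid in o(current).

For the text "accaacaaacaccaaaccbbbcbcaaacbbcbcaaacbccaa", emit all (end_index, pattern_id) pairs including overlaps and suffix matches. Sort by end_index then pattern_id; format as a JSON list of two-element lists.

Build:
Trie nodes:
  n0 'ε': a→6 c→1
  n1 'c': a→2
  n2 'ca': a→3
  n3 'caa': a→4
  n4 'caaa': c→5
  n5 'caaac': ·  [P0 ends]
  n6 'a': c→7
  n7 'ac': c→8
  n8 'acc': a→9
  n9 'acca': ·  [P1 ends]

Failure links (BFS by depth):
  n1('c'): parent n0 fail=0; on 'c' 0 → fail=0;  out ∅∪∅=∅
  n6('a'): parent n0 fail=0; on 'a' 0 → fail=0;  out ∅∪∅=∅
  n2('ca'): parent n1 fail=0; on 'a' 0 → fail=6;  out ∅∪∅=∅
  n7('ac'): parent n6 fail=0; on 'c' 0 → fail=1;  out ∅∪∅=∅
  n3('caa'): parent n2 fail=6; on 'a' 6→0 → fail=6;  out ∅∪∅=∅
  n8('acc'): parent n7 fail=1; on 'c' 1→0 → fail=1;  out ∅∪∅=∅
  n4('caaa'): parent n3 fail=6; on 'a' 6→0 → fail=6;  out ∅∪∅=∅
  n9('acca'): parent n8 fail=1; on 'a' 1 → fail=2;  out {1}∪∅={1}
  n5('caaac'): parent n4 fail=6; on 'c' 6 → fail=7;  out {0}∪∅={0}

Run:
pos 0 'a': at 6
pos 1 'c': at 7
pos 2 'c': at 8
pos 3 'a': at 9  ** P1@[0:3]
pos 4 'a': at 3 (fail-walked)
pos 5 'c': at 7 (fail-walked)
pos 6 'a': at 2 (fail-walked)
pos 7 'a': at 3
pos 8 'a': at 4
pos 9 'c': at 5  ** P0@[5:9]
pos 10 'a': at 2 (fail-walked)
pos 11 'c': at 7 (fail-walked)
pos 12 'c': at 8
pos 13 'a': at 9  ** P1@[10:13]
pos 14 'a': at 3 (fail-walked)
pos 15 'a': at 4
pos 16 'c': at 5  ** P0@[12:16]
pos 17 'c': at 8 (fail-walked)
pos 18 'b': at 0 (fail-walked)
pos 19 'b': at 0
pos 20 'b': at 0
pos 21 'c': at 1
pos 22 'b': at 0 (fail-walked)
pos 23 'c': at 1
pos 24 'a': at 2
pos 25 'a': at 3
pos 26 'a': at 4
pos 27 'c': at 5  ** P0@[23:27]
pos 28 'b': at 0 (fail-walked)
pos 29 'b': at 0
pos 30 'c': at 1
pos 31 'b': at 0 (fail-walked)
pos 32 'c': at 1
pos 33 'a': at 2
pos 34 'a': at 3
pos 35 'a': at 4
pos 36 'c': at 5  ** P0@[32:36]
pos 37 'b': at 0 (fail-walked)
pos 38 'c': at 1
pos 39 'c': at 1 (fail-walked)
pos 40 'a': at 2
pos 41 'a': at 3

Result: [[3,1],[9,0],[13,1],[16,0],[27,0],[36,0]]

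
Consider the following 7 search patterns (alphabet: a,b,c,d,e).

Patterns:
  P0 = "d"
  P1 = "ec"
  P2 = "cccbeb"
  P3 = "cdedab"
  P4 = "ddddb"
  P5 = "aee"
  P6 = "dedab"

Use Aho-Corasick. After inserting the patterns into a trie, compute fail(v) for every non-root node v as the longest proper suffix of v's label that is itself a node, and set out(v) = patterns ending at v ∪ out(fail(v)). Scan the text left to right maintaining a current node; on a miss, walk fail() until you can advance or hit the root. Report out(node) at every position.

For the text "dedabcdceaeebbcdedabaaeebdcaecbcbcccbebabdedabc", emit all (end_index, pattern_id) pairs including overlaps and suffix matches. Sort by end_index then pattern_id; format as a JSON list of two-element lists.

Build automaton:
Trie nodes:
  n0 'ε': a→19 c→4 d→1 e→2
  n1 'd': d→15 e→22  [P0 ends]
  n2 'e': c→3
  n3 'ec': ·  [P1 ends]
  n4 'c': c→5 d→10
  n5 'cc': c→6
  n6 'ccc': b→7
  n7 'cccb': e→8
  n8 'cccbe': b→9
  n9 'cccbeb': ·  [P2 ends]
  n10 'cd': e→11
  n11 'cde': d→12
  n12 'cded': a→13
  n13 'cdeda': b→14
  n14 'cdedab': ·  [P3 ends]
  n15 'dd': d→16
  n16 'ddd': d→17
  n17 'dddd': b→18
  n18 'ddddb': ·  [P4 ends]
  n19 'a': e→20
  n20 'ae': e→21
  n21 'aee': ·  [P5 ends]
  n22 'de': d→23
  n23 'ded': a→24
  n24 'deda': b→25
  n25 'dedab': ·  [P6 ends]

Failure links (BFS by depth):
  n1('d'): parent n0 fail=0; on 'd' 0 → fail=0;  out {0}∪∅={0}
  n2('e'): parent n0 fail=0; on 'e' 0 → fail=0;  out ∅∪∅=∅
  n4('c'): parent n0 fail=0; on 'c' 0 → fail=0;  out ∅∪∅=∅
  n19('a'): parent n0 fail=0; on 'a' 0 → fail=0;  out ∅∪∅=∅
  n3('ec'): parent n2 fail=0; on 'c' 0 → fail=4;  out {1}∪∅={1}
  n5('cc'): parent n4 fail=0; on 'c' 0 → fail=4;  out ∅∪∅=∅
  n10('cd'): parent n4 fail=0; on 'd' 0 → fail=1;  out ∅∪{0}={0}
  n15('dd'): parent n1 fail=0; on 'd' 0 → fail=1;  out ∅∪{0}={0}
  n20('ae'): parent n19 fail=0; on 'e' 0 → fail=2;  out ∅∪∅=∅
  n22('de'): parent n1 fail=0; on 'e' 0 → fail=2;  out ∅∪∅=∅
  n6('ccc'): parent n5 fail=4; on 'c' 4 → fail=5;  out ∅∪∅=∅
  n11('cde'): parent n10 fail=1; on 'e' 1 → fail=22;  out ∅∪∅=∅
  n16('ddd'): parent n15 fail=1; on 'd' 1 → fail=15;  out ∅∪{0}={0}
  n21('aee'): parent n20 fail=2; on 'e' 2→0 → fail=2;  out {5}∪∅={5}
  n23('ded'): parent n22 fail=2; on 'd' 2→0 → fail=1;  out ∅∪{0}={0}
  n7('cccb'): parent n6 fail=5; on 'b' 5→4→0 → fail=0;  out ∅∪∅=∅
  n12('cded'): parent n11 fail=22; on 'd' 22 → fail=23;  out ∅∪{0}={0}
  n17('dddd'): parent n16 fail=15; on 'd' 15 → fail=16;  out ∅∪{0}={0}
  n24('deda'): parent n23 fail=1; on 'a' 1→0 → fail=19;  out ∅∪∅=∅
  n8('cccbe'): parent n7 fail=0; on 'e' 0 → fail=2;  out ∅∪∅=∅
  n13('cdeda'): parent n12 fail=23; on 'a' 23 → fail=24;  out ∅∪∅=∅
  n18('ddddb'): parent n17 fail=16; on 'b' 16→15→1→0 → fail=0;  out {4}∪∅={4}
  n25('dedab'): parent n24 fail=19; on 'b' 19→0 → fail=0;  out {6}∪∅={6}
  n9('cccbeb'): parent n8 fail=2; on 'b' 2→0 → fail=0;  out {2}∪∅={2}
  n14('cdedab'): parent n13 fail=24; on 'b' 24 → fail=25;  out {3}∪{6}={3,6}

Text stream:
[0] read 'd'  n0⇒n1  emit P0@[0:0]
[1] read 'e'  n1⇒n22
[2] read 'd'  n22⇒n23  emit P0@[2:2]
[3] read 'a'  n23⇒n24
[4] read 'b'  n24⇒n25  emit P6@[0:4]
[5] read 'c'  n25⇒n4 (fail-walked)
[6] read 'd'  n4⇒n10  emit P0@[6:6]
[7] read 'c'  n10⇒n4 (fail-walked)
[8] read 'e'  n4⇒n2 (fail-walked)
[9] read 'a'  n2⇒n19 (fail-walked)
[10] read 'e'  n19⇒n20
[11] read 'e'  n20⇒n21  emit P5@[9:11]
[12] read 'b'  n21⇒n0 (fail-walked)
[13] read 'b'  n0⇒n0
[14] read 'c'  n0⇒n4
[15] read 'd'  n4⇒n10  emit P0@[15:15]
[16] read 'e'  n10⇒n11
[17] read 'd'  n11⇒n12  emit P0@[17:17]
[18] read 'a'  n12⇒n13
[19] read 'b'  n13⇒n14  emit P3@[14:19],P6@[15:19]
[20] read 'a'  n14⇒n19 (fail-walked)
[21] read 'a'  n19⇒n19 (fail-walked)
[22] read 'e'  n19⇒n20
[23] read 'e'  n20⇒n21  emit P5@[21:23]
[24] read 'b'  n21⇒n0 (fail-walked)
[25] read 'd'  n0⇒n1  emit P0@[25:25]
[26] read 'c'  n1⇒n4 (fail-walked)
[27] read 'a'  n4⇒n19 (fail-walked)
[28] read 'e'  n19⇒n20
[29] read 'c'  n20⇒n3 (fail-walked)  emit P1@[28:29]
[30] read 'b'  n3⇒n0 (fail-walked)
[31] read 'c'  n0⇒n4
[32] read 'b'  n4⇒n0 (fail-walked)
[33] read 'c'  n0⇒n4
[34] read 'c'  n4⇒n5
[35] read 'c'  n5⇒n6
[36] read 'b'  n6⇒n7
[37] read 'e'  n7⇒n8
[38] read 'b'  n8⇒n9  emit P2@[33:38]
[39] read 'a'  n9⇒n19 (fail-walked)
[40] read 'b'  n19⇒n0 (fail-walked)
[41] read 'd'  n0⇒n1  emit P0@[41:41]
[42] read 'e'  n1⇒n22
[43] read 'd'  n22⇒n23  emit P0@[43:43]
[44] read 'a'  n23⇒n24
[45] read 'b'  n24⇒n25  emit P6@[41:45]
[46] read 'c'  n25⇒n4 (fail-walked)

Result: [[0,0],[2,0],[4,6],[6,0],[11,5],[15,0],[17,0],[19,3],[19,6],[23,5],[25,0],[29,1],[38,2],[41,0],[43,0],[45,6]]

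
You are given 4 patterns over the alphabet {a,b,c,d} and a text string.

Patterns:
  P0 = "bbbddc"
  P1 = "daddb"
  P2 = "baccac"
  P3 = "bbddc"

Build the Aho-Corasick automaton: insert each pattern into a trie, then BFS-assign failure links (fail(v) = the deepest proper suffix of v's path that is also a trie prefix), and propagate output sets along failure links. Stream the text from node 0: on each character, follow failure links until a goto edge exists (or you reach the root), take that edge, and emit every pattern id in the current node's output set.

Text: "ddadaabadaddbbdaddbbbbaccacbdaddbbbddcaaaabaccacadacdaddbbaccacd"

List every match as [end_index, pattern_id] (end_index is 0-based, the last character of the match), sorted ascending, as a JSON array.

Build:
Trie (insert patterns):
  0='ε' goto b→1 d→7
  1='b' goto a→12 b→2
  2='bb' goto b→3 d→17
  3='bbb' goto d→4
  4='bbbd' goto d→5
  5='bbbdd' goto c→6
  6='bbbddc' goto ·  ←P0
  7='d' goto a→8
  8='da' goto d→9
  9='dad' goto d→10
  10='dadd' goto b→11
  11='daddb' goto ·  ←P1
  12='ba' goto c→13
  13='bac' goto c→14
  14='bacc' goto a→15
  15='bacca' goto c→16
  16='baccac' goto ·  ←P2
  17='bbd' goto d→18
  18='bbdd' goto c→19
  19='bbddc' goto ·  ←P3

Failure links (BFS by depth):
  fail(1) 'b': from fail(0)=0 chase 'b': 0 ⇒ 0;  out=∅∪out(0)=∅
  fail(7) 'd': from fail(0)=0 chase 'd': 0 ⇒ 0;  out=∅∪out(0)=∅
  fail(2) 'bb': from fail(1)=0 chase 'b': 0 ⇒ 1;  out=∅∪out(1)=∅
  fail(8) 'da': from fail(7)=0 chase 'a': 0 ⇒ 0;  out=∅∪out(0)=∅
  fail(12) 'ba': from fail(1)=0 chase 'a': 0 ⇒ 0;  out=∅∪out(0)=∅
  fail(3) 'bbb': from fail(2)=1 chase 'b': 1 ⇒ 2;  out=∅∪out(2)=∅
  fail(9) 'dad': from fail(8)=0 chase 'd': 0 ⇒ 7;  out=∅∪out(7)=∅
  fail(13) 'bac': from fail(12)=0 chase 'c': 0 ⇒ 0;  out=∅∪out(0)=∅
  fail(17) 'bbd': from fail(2)=1 chase 'd': 1→0 ⇒ 7;  out=∅∪out(7)=∅
  fail(4) 'bbbd': from fail(3)=2 chase 'd': 2 ⇒ 17;  out=∅∪out(17)=∅
  fail(10) 'dadd': from fail(9)=7 chase 'd': 7→0 ⇒ 7;  out=∅∪out(7)=∅
  fail(14) 'bacc': from fail(13)=0 chase 'c': 0 ⇒ 0;  out=∅∪out(0)=∅
  fail(18) 'bbdd': from fail(17)=7 chase 'd': 7→0 ⇒ 7;  out=∅∪out(7)=∅
  fail(5) 'bbbdd': from fail(4)=17 chase 'd': 17 ⇒ 18;  out=∅∪out(18)=∅
  fail(11) 'daddb': from fail(10)=7 chase 'b': 7→0 ⇒ 1;  out={1}∪out(1)={1}
  fail(15) 'bacca': from fail(14)=0 chase 'a': 0 ⇒ 0;  out=∅∪out(0)=∅
  fail(19) 'bbddc': from fail(18)=7 chase 'c': 7→0 ⇒ 0;  out={3}∪out(0)={3}
  fail(6) 'bbbddc': from fail(5)=18 chase 'c': 18 ⇒ 19;  out={0}∪out(19)={0,3}
  fail(16) 'baccac': from fail(15)=0 chase 'c': 0 ⇒ 0;  out={2}∪out(0)={2}

Run:
i=0 'd': node 0→7
i=1 'd': node 7→7 (fail-walked)
i=2 'a': node 7→8
i=3 'd': node 8→9
i=4 'a': node 9→8 (fail-walked)
i=5 'a': node 8→0 (fail-walked)
i=6 'b': node 0→1
i=7 'a': node 1→12
i=8 'd': node 12→7 (fail-walked)
i=9 'a': node 7→8
i=10 'd': node 8→9
i=11 'd': node 9→10
i=12 'b': node 10→11  ** P1@[8:12]
i=13 'b': node 11→2 (fail-walked)
i=14 'd': node 2→17
i=15 'a': node 17→8 (fail-walked)
i=16 'd': node 8→9
i=17 'd': node 9→10
i=18 'b': node 10→11  ** P1@[14:18]
i=19 'b': node 11→2 (fail-walked)
i=20 'b': node 2→3
i=21 'b': node 3→3 (fail-walked)
i=22 'a': node 3→12 (fail-walked)
i=23 'c': node 12→13
i=24 'c': node 13→14
i=25 'a': node 14→15
i=26 'c': node 15→16  ** P2@[21:26]
i=27 'b': node 16→1 (fail-walked)
i=28 'd': node 1→7 (fail-walked)
i=29 'a': node 7→8
i=30 'd': node 8→9
i=31 'd': node 9→10
i=32 'b': node 10→11  ** P1@[28:32]
i=33 'b': node 11→2 (fail-walked)
i=34 'b': node 2→3
i=35 'd': node 3→4
i=36 'd': node 4→5
i=37 'c': node 5→6  ** P0@[32:37],P3@[33:37]
i=38 'a': node 6→0 (fail-walked)
i=39 'a': node 0→0
i=40 'a': node 0→0
i=41 'a': node 0→0
i=42 'b': node 0→1
i=43 'a': node 1→12
i=44 'c': node 12→13
i=45 'c': node 13→14
i=46 'a': node 14→15
i=47 'c': node 15→16  ** P2@[42:47]
i=48 'a': node 16→0 (fail-walked)
i=49 'd': node 0→7
i=50 'a': node 7→8
i=51 'c': node 8→0 (fail-walked)
i=52 'd': node 0→7
i=53 'a': node 7→8
i=54 'd': node 8→9
i=55 'd': node 9→10
i=56 'b': node 10→11  ** P1@[52:56]
i=57 'b': node 11→2 (fail-walked)
i=58 'a': node 2→12 (fail-walked)
i=59 'c': node 12→13
i=60 'c': node 13→14
i=61 'a': node 14→15
i=62 'c': node 15→16  ** P2@[57:62]
i=63 'd': node 16→7 (fail-walked)

Matches: [[12,1],[18,1],[26,2],[32,1],[37,0],[37,3],[47,2],[56,1],[62,2]]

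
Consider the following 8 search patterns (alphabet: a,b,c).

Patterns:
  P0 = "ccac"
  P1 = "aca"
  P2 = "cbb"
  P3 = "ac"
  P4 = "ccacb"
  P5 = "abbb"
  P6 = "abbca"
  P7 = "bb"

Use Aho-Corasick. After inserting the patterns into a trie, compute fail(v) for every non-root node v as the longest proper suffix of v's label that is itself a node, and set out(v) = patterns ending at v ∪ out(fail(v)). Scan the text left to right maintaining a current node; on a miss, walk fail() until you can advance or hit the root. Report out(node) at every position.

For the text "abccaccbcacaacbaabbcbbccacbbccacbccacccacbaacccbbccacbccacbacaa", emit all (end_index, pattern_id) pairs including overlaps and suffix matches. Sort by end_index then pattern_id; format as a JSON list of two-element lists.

Construct AC machine:
Trie nodes:
  0='ε' goto a→5 b→16 c→1
  1='c' goto b→8 c→2
  2='cc' goto a→3
  3='cca' goto c→4
  4='ccac' goto b→10  [P0 ends]
  5='a' goto b→11 c→6
  6='ac' goto a→7  [P3 ends]
  7='aca' goto ·  [P1 ends]
  8='cb' goto b→9
  9='cbb' goto ·  [P2 ends]
  10='ccacb' goto ·  [P4 ends]
  11='ab' goto b→12
  12='abb' goto b→13 c→14
  13='abbb' goto ·  [P5 ends]
  14='abbc' goto a→15
  15='abbca' goto ·  [P6 ends]
  16='b' goto b→17
  17='bb' goto ·  [P7 ends]

BFS fail/out derivation:
  fail(1) 'c': from fail(0)=0 chase 'c': 0 ⇒ 0;  out=∅∪out(0)=∅
  fail(5) 'a': from fail(0)=0 chase 'a': 0 ⇒ 0;  out=∅∪out(0)=∅
  fail(16) 'b': from fail(0)=0 chase 'b': 0 ⇒ 0;  out=∅∪out(0)=∅
  fail(2) 'cc': from fail(1)=0 chase 'c': 0 ⇒ 1;  out=∅∪out(1)=∅
  fail(6) 'ac': from fail(5)=0 chase 'c': 0 ⇒ 1;  out={3}∪out(1)={3}
  fail(8) 'cb': from fail(1)=0 chase 'b': 0 ⇒ 16;  out=∅∪out(16)=∅
  fail(11) 'ab': from fail(5)=0 chase 'b': 0 ⇒ 16;  out=∅∪out(16)=∅
  fail(17) 'bb': from fail(16)=0 chase 'b': 0 ⇒ 16;  out={7}∪out(16)={7}
  fail(3) 'cca': from fail(2)=1 chase 'a': 1→0 ⇒ 5;  out=∅∪out(5)=∅
  fail(7) 'aca': from fail(6)=1 chase 'a': 1→0 ⇒ 5;  out={1}∪out(5)={1}
  fail(9) 'cbb': from fail(8)=16 chase 'b': 16 ⇒ 17;  out={2}∪out(17)={2,7}
  fail(12) 'abb': from fail(11)=16 chase 'b': 16 ⇒ 17;  out=∅∪out(17)={7}
  fail(4) 'ccac': from fail(3)=5 chase 'c': 5 ⇒ 6;  out={0}∪out(6)={0,3}
  fail(13) 'abbb': from fail(12)=17 chase 'b': 17→16 ⇒ 17;  out={5}∪out(17)={5,7}
  fail(14) 'abbc': from fail(12)=17 chase 'c': 17→16→0 ⇒ 1;  out=∅∪out(1)=∅
  fail(10) 'ccacb': from fail(4)=6 chase 'b': 6→1 ⇒ 8;  out={4}∪out(8)={4}
  fail(15) 'abbca': from fail(14)=1 chase 'a': 1→0 ⇒ 5;  out={6}∪out(5)={6}

Text stream:
pos 0 'a': at 5
pos 1 'b': at 11
pos 2 'c': at 1 (via fail)
pos 3 'c': at 2
pos 4 'a': at 3
pos 5 'c': at 4  emit P0@[2:5],P3@[4:5]
pos 6 'c': at 2 (via fail)
pos 7 'b': at 8 (via fail)
pos 8 'c': at 1 (via fail)
pos 9 'a': at 5 (via fail)
pos 10 'c': at 6  emit P3@[9:10]
pos 11 'a': at 7  emit P1@[9:11]
pos 12 'a': at 5 (via fail)
pos 13 'c': at 6  emit P3@[12:13]
pos 14 'b': at 8 (via fail)
pos 15 'a': at 5 (via fail)
pos 16 'a': at 5 (via fail)
pos 17 'b': at 11
pos 18 'b': at 12  emit P7@[17:18]
pos 19 'c': at 14
pos 20 'b': at 8 (via fail)
pos 21 'b': at 9  emit P2@[19:21],P7@[20:21]
pos 22 'c': at 1 (via fail)
pos 23 'c': at 2
pos 24 'a': at 3
pos 25 'c': at 4  emit P0@[22:25],P3@[24:25]
pos 26 'b': at 10  emit P4@[22:26]
pos 27 'b': at 9 (via fail)  emit P2@[25:27],P7@[26:27]
pos 28 'c': at 1 (via fail)
pos 29 'c': at 2
pos 30 'a': at 3
pos 31 'c': at 4  emit P0@[28:31],P3@[30:31]
pos 32 'b': at 10  emit P4@[28:32]
pos 33 'c': at 1 (via fail)
pos 34 'c': at 2
pos 35 'a': at 3
pos 36 'c': at 4  emit P0@[33:36],P3@[35:36]
pos 37 'c': at 2 (via fail)
pos 38 'c': at 2 (via fail)
pos 39 'a': at 3
pos 40 'c': at 4  emit P0@[37:40],P3@[39:40]
pos 41 'b': at 10  emit P4@[37:41]
pos 42 'a': at 5 (via fail)
pos 43 'a': at 5 (via fail)
pos 44 'c': at 6  emit P3@[43:44]
pos 45 'c': at 2 (via fail)
pos 46 'c': at 2 (via fail)
pos 47 'b': at 8 (via fail)
pos 48 'b': at 9  emit P2@[46:48],P7@[47:48]
pos 49 'c': at 1 (via fail)
pos 50 'c': at 2
pos 51 'a': at 3
pos 52 'c': at 4  emit P0@[49:52],P3@[51:52]
pos 53 'b': at 10  emit P4@[49:53]
pos 54 'c': at 1 (via fail)
pos 55 'c': at 2
pos 56 'a': at 3
pos 57 'c': at 4  emit P0@[54:57],P3@[56:57]
pos 58 'b': at 10  emit P4@[54:58]
pos 59 'a': at 5 (via fail)
pos 60 'c': at 6  emit P3@[59:60]
pos 61 'a': at 7  emit P1@[59:61]
pos 62 'a': at 5 (via fail)

Matches: [[5,0],[5,3],[10,3],[11,1],[13,3],[18,7],[21,2],[21,7],[25,0],[25,3],[26,4],[27,2],[27,7],[31,0],[31,3],[32,4],[36,0],[36,3],[40,0],[40,3],[41,4],[44,3],[48,2],[48,7],[52,0],[52,3],[53,4],[57,0],[57,3],[58,4],[60,3],[61,1]]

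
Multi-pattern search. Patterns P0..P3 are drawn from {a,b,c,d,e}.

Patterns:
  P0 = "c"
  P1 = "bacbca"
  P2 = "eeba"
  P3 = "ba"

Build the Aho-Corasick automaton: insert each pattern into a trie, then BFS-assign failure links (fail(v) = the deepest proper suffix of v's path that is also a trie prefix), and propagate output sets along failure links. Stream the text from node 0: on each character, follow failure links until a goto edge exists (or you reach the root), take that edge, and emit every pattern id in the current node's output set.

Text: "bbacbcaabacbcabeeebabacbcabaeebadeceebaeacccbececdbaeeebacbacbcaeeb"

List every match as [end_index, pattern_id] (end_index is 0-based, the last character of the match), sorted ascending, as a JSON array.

Construct AC machine:
Trie nodes:
  n0 'ε': b→2 c→1 e→8
  n1 'c': ·  ←P0
  n2 'b': a→3
  n3 'ba': c→4  ←P3
  n4 'bac': b→5
  n5 'bacb': c→6
  n6 'bacbc': a→7
  n7 'bacbca': ·  ←P1
  n8 'e': e→9
  n9 'ee': b→10
  n10 'eeb': a→11
  n11 'eeba': ·  ←P2

BFS fail/out derivation:
  fail(1) 'c': from fail(0)=0 chase 'c': 0 ⇒ 0;  out={0}∪out(0)={0}
  fail(2) 'b': from fail(0)=0 chase 'b': 0 ⇒ 0;  out=∅∪out(0)=∅
  fail(8) 'e': from fail(0)=0 chase 'e': 0 ⇒ 0;  out=∅∪out(0)=∅
  fail(3) 'ba': from fail(2)=0 chase 'a': 0 ⇒ 0;  out={3}∪out(0)={3}
  fail(9) 'ee': from fail(8)=0 chase 'e': 0 ⇒ 8;  out=∅∪out(8)=∅
  fail(4) 'bac': from fail(3)=0 chase 'c': 0 ⇒ 1;  out=∅∪out(1)={0}
  fail(10) 'eeb': from fail(9)=8 chase 'b': 8→0 ⇒ 2;  out=∅∪out(2)=∅
  fail(5) 'bacb': from fail(4)=1 chase 'b': 1→0 ⇒ 2;  out=∅∪out(2)=∅
  fail(11) 'eeba': from fail(10)=2 chase 'a': 2 ⇒ 3;  out={2}∪out(3)={2,3}
  fail(6) 'bacbc': from fail(5)=2 chase 'c': 2→0 ⇒ 1;  out=∅∪out(1)={0}
  fail(7) 'bacbca': from fail(6)=1 chase 'a': 1→0 ⇒ 0;  out={1}∪out(0)={1}

Scan:
pos 0 'b': at 2
pos 1 'b': at 2 ·f
pos 2 'a': at 3  ** P3@[1:2]
pos 3 'c': at 4  ** P0@[3:3]
pos 4 'b': at 5
pos 5 'c': at 6  ** P0@[5:5]
pos 6 'a': at 7  ** P1@[1:6]
pos 7 'a': at 0 ·f
pos 8 'b': at 2
pos 9 'a': at 3  ** P3@[8:9]
pos 10 'c': at 4  ** P0@[10:10]
pos 11 'b': at 5
pos 12 'c': at 6  ** P0@[12:12]
pos 13 'a': at 7  ** P1@[8:13]
pos 14 'b': at 2 ·f
pos 15 'e': at 8 ·f
pos 16 'e': at 9
pos 17 'e': at 9 ·f
pos 18 'b': at 10
pos 19 'a': at 11  ** P2@[16:19],P3@[18:19]
pos 20 'b': at 2 ·f
pos 21 'a': at 3  ** P3@[20:21]
pos 22 'c': at 4  ** P0@[22:22]
pos 23 'b': at 5
pos 24 'c': at 6  ** P0@[24:24]
pos 25 'a': at 7  ** P1@[20:25]
pos 26 'b': at 2 ·f
pos 27 'a': at 3  ** P3@[26:27]
pos 28 'e': at 8 ·f
pos 29 'e': at 9
pos 30 'b': at 10
pos 31 'a': at 11  ** P2@[28:31],P3@[30:31]
pos 32 'd': at 0 ·f
pos 33 'e': at 8
pos 34 'c': at 1 ·f  ** P0@[34:34]
pos 35 'e': at 8 ·f
pos 36 'e': at 9
pos 37 'b': at 10
pos 38 'a': at 11  ** P2@[35:38],P3@[37:38]
pos 39 'e': at 8 ·f
pos 40 'a': at 0 ·f
pos 41 'c': at 1  ** P0@[41:41]
pos 42 'c': at 1 ·f  ** P0@[42:42]
pos 43 'c': at 1 ·f  ** P0@[43:43]
pos 44 'b': at 2 ·f
pos 45 'e': at 8 ·f
pos 46 'c': at 1 ·f  ** P0@[46:46]
pos 47 'e': at 8 ·f
pos 48 'c': at 1 ·f  ** P0@[48:48]
pos 49 'd': at 0 ·f
pos 50 'b': at 2
pos 51 'a': at 3  ** P3@[50:51]
pos 52 'e': at 8 ·f
pos 53 'e': at 9
pos 54 'e': at 9 ·f
pos 55 'b': at 10
pos 56 'a': at 11  ** P2@[53:56],P3@[55:56]
pos 57 'c': at 4 ·f  ** P0@[57:57]
pos 58 'b': at 5
pos 59 'a': at 3 ·f  ** P3@[58:59]
pos 60 'c': at 4  ** P0@[60:60]
pos 61 'b': at 5
pos 62 'c': at 6  ** P0@[62:62]
pos 63 'a': at 7  ** P1@[58:63]
pos 64 'e': at 8 ·f
pos 65 'e': at 9
pos 66 'b': at 10

All matches (sorted): [[2,3],[3,0],[5,0],[6,1],[9,3],[10,0],[12,0],[13,1],[19,2],[19,3],[21,3],[22,0],[24,0],[25,1],[27,3],[31,2],[31,3],[34,0],[38,2],[38,3],[41,0],[42,0],[43,0],[46,0],[48,0],[51,3],[56,2],[56,3],[57,0],[59,3],[60,0],[62,0],[63,1]]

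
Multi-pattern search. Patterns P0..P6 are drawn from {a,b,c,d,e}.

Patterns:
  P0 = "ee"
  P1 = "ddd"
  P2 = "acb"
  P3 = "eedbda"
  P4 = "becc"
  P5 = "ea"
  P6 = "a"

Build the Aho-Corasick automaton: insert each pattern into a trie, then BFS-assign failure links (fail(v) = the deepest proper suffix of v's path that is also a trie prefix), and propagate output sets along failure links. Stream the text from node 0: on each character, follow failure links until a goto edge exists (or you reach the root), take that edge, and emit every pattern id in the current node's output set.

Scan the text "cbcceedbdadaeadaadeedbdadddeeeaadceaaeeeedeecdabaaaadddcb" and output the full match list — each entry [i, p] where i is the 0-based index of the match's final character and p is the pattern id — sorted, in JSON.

Build:
Trie nodes:
  0='ε' goto a→6 b→13 d→3 e→1
  1='e' goto a→17 e→2
  2='ee' goto d→9  [P0 ends]
  3='d' goto d→4
  4='dd' goto d→5
  5='ddd' goto ·  [P1 ends]
  6='a' goto c→7  [P6 ends]
  7='ac' goto b→8
  8='acb' goto ·  [P2 ends]
  9='eed' goto b→10
  10='eedb' goto d→11
  11='eedbd' goto a→12
  12='eedbda' goto ·  [P3 ends]
  13='b' goto e→14
  14='be' goto c→15
  15='bec' goto c→16
  16='becc' goto ·  [P4 ends]
  17='ea' goto ·  [P5 ends]

BFS fail/out derivation:
  fail(1) 'e': from fail(0)=0 chase 'e': 0 ⇒ 0;  out=∅∪out(0)=∅
  fail(3) 'd': from fail(0)=0 chase 'd': 0 ⇒ 0;  out=∅∪out(0)=∅
  fail(6) 'a': from fail(0)=0 chase 'a': 0 ⇒ 0;  out={6}∪out(0)={6}
  fail(13) 'b': from fail(0)=0 chase 'b': 0 ⇒ 0;  out=∅∪out(0)=∅
  fail(2) 'ee': from fail(1)=0 chase 'e': 0 ⇒ 1;  out={0}∪out(1)={0}
  fail(4) 'dd': from fail(3)=0 chase 'd': 0 ⇒ 3;  out=∅∪out(3)=∅
  fail(7) 'ac': from fail(6)=0 chase 'c': 0 ⇒ 0;  out=∅∪out(0)=∅
  fail(14) 'be': from fail(13)=0 chase 'e': 0 ⇒ 1;  out=∅∪out(1)=∅
  fail(17) 'ea': from fail(1)=0 chase 'a': 0 ⇒ 6;  out={5}∪out(6)={5,6}
  fail(5) 'ddd': from fail(4)=3 chase 'd': 3 ⇒ 4;  out={1}∪out(4)={1}
  fail(8) 'acb': from fail(7)=0 chase 'b': 0 ⇒ 13;  out={2}∪out(13)={2}
  fail(9) 'eed': from fail(2)=1 chase 'd': 1→0 ⇒ 3;  out=∅∪out(3)=∅
  fail(15) 'bec': from fail(14)=1 chase 'c': 1→0 ⇒ 0;  out=∅∪out(0)=∅
  fail(10) 'eedb': from fail(9)=3 chase 'b': 3→0 ⇒ 13;  out=∅∪out(13)=∅
  fail(16) 'becc': from fail(15)=0 chase 'c': 0 ⇒ 0;  out={4}∪out(0)={4}
  fail(11) 'eedbd': from fail(10)=13 chase 'd': 13→0 ⇒ 3;  out=∅∪out(3)=∅
  fail(12) 'eedbda': from fail(11)=3 chase 'a': 3→0 ⇒ 6;  out={3}∪out(6)={3,6}

Run:
i=0 'c': node 0→0
i=1 'b': node 0→13
i=2 'c': node 13→0 ·f
i=3 'c': node 0→0
i=4 'e': node 0→1
i=5 'e': node 1→2  emit P0@[4:5]
i=6 'd': node 2→9
i=7 'b': node 9→10
i=8 'd': node 10→11
i=9 'a': node 11→12  emit P3@[4:9],P6@[9:9]
i=10 'd': node 12→3 ·f
i=11 'a': node 3→6 ·f  emit P6@[11:11]
i=12 'e': node 6→1 ·f
i=13 'a': node 1→17  emit P5@[12:13],P6@[13:13]
i=14 'd': node 17→3 ·f
i=15 'a': node 3→6 ·f  emit P6@[15:15]
i=16 'a': node 6→6 ·f  emit P6@[16:16]
i=17 'd': node 6→3 ·f
i=18 'e': node 3→1 ·f
i=19 'e': node 1→2  emit P0@[18:19]
i=20 'd': node 2→9
i=21 'b': node 9→10
i=22 'd': node 10→11
i=23 'a': node 11→12  emit P3@[18:23],P6@[23:23]
i=24 'd': node 12→3 ·f
i=25 'd': node 3→4
i=26 'd': node 4→5  emit P1@[24:26]
i=27 'e': node 5→1 ·f
i=28 'e': node 1→2  emit P0@[27:28]
i=29 'e': node 2→2 ·f  emit P0@[28:29]
i=30 'a': node 2→17 ·f  emit P5@[29:30],P6@[30:30]
i=31 'a': node 17→6 ·f  emit P6@[31:31]
i=32 'd': node 6→3 ·f
i=33 'c': node 3→0 ·f
i=34 'e': node 0→1
i=35 'a': node 1→17  emit P5@[34:35],P6@[35:35]
i=36 'a': node 17→6 ·f  emit P6@[36:36]
i=37 'e': node 6→1 ·f
i=38 'e': node 1→2  emit P0@[37:38]
i=39 'e': node 2→2 ·f  emit P0@[38:39]
i=40 'e': node 2→2 ·f  emit P0@[39:40]
i=41 'd': node 2→9
i=42 'e': node 9→1 ·f
i=43 'e': node 1→2  emit P0@[42:43]
i=44 'c': node 2→0 ·f
i=45 'd': node 0→3
i=46 'a': node 3→6 ·f  emit P6@[46:46]
i=47 'b': node 6→13 ·f
i=48 'a': node 13→6 ·f  emit P6@[48:48]
i=49 'a': node 6→6 ·f  emit P6@[49:49]
i=50 'a': node 6→6 ·f  emit P6@[50:50]
i=51 'a': node 6→6 ·f  emit P6@[51:51]
i=52 'd': node 6→3 ·f
i=53 'd': node 3→4
i=54 'd': node 4→5  emit P1@[52:54]
i=55 'c': node 5→0 ·f
i=56 'b': node 0→13

Result: [[5,0],[9,3],[9,6],[11,6],[13,5],[13,6],[15,6],[16,6],[19,0],[23,3],[23,6],[26,1],[28,0],[29,0],[30,5],[30,6],[31,6],[35,5],[35,6],[36,6],[38,0],[39,0],[40,0],[43,0],[46,6],[48,6],[49,6],[50,6],[51,6],[54,1]]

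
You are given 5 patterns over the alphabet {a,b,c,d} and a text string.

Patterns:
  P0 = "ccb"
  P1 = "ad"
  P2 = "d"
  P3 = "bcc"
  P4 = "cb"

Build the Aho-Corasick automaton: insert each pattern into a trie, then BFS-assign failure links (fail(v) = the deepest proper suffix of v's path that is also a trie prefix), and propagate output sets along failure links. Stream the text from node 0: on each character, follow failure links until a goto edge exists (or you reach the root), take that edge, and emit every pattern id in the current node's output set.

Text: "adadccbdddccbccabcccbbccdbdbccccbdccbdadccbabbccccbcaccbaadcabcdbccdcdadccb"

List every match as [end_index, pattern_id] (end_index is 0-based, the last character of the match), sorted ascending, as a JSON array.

Construct AC machine:
Trie (insert patterns):
  0='ε' goto a→4 b→7 c→1 d→6
  1='c' goto b→10 c→2
  2='cc' goto b→3
  3='ccb' goto ·  [P0 ends]
  4='a' goto d→5
  5='ad' goto ·  [P1 ends]
  6='d' goto ·  [P2 ends]
  7='b' goto c→8
  8='bc' goto c→9
  9='bcc' goto ·  [P3 ends]
  10='cb' goto ·  [P4 ends]

Failure links (BFS by depth):
  n1('c'): parent n0 fail=0; on 'c' 0 → fail=0;  out ∅∪∅=∅
  n4('a'): parent n0 fail=0; on 'a' 0 → fail=0;  out ∅∪∅=∅
  n6('d'): parent n0 fail=0; on 'd' 0 → fail=0;  out {2}∪∅={2}
  n7('b'): parent n0 fail=0; on 'b' 0 → fail=0;  out ∅∪∅=∅
  n2('cc'): parent n1 fail=0; on 'c' 0 → fail=1;  out ∅∪∅=∅
  n5('ad'): parent n4 fail=0; on 'd' 0 → fail=6;  out {1}∪{2}={1,2}
  n8('bc'): parent n7 fail=0; on 'c' 0 → fail=1;  out ∅∪∅=∅
  n10('cb'): parent n1 fail=0; on 'b' 0 → fail=7;  out {4}∪∅={4}
  n3('ccb'): parent n2 fail=1; on 'b' 1 → fail=10;  out {0}∪{4}={0,4}
  n9('bcc'): parent n8 fail=1; on 'c' 1 → fail=2;  out {3}∪∅={3}

Text stream:
[0] read 'a'  n0⇒n4
[1] read 'd'  n4⇒n5  ** P1@[0:1],P2@[1:1]
[2] read 'a'  n5⇒n4 (fail-walked)
[3] read 'd'  n4⇒n5  ** P1@[2:3],P2@[3:3]
[4] read 'c'  n5⇒n1 (fail-walked)
[5] read 'c'  n1⇒n2
[6] read 'b'  n2⇒n3  ** P0@[4:6],P4@[5:6]
[7] read 'd'  n3⇒n6 (fail-walked)  ** P2@[7:7]
[8] read 'd'  n6⇒n6 (fail-walked)  ** P2@[8:8]
[9] read 'd'  n6⇒n6 (fail-walked)  ** P2@[9:9]
[10] read 'c'  n6⇒n1 (fail-walked)
[11] read 'c'  n1⇒n2
[12] read 'b'  n2⇒n3  ** P0@[10:12],P4@[11:12]
[13] read 'c'  n3⇒n8 (fail-walked)
[14] read 'c'  n8⇒n9  ** P3@[12:14]
[15] read 'a'  n9⇒n4 (fail-walked)
[16] read 'b'  n4⇒n7 (fail-walked)
[17] read 'c'  n7⇒n8
[18] read 'c'  n8⇒n9  ** P3@[16:18]
[19] read 'c'  n9⇒n2 (fail-walked)
[20] read 'b'  n2⇒n3  ** P0@[18:20],P4@[19:20]
[21] read 'b'  n3⇒n7 (fail-walked)
[22] read 'c'  n7⇒n8
[23] read 'c'  n8⇒n9  ** P3@[21:23]
[24] read 'd'  n9⇒n6 (fail-walked)  ** P2@[24:24]
[25] read 'b'  n6⇒n7 (fail-walked)
[26] read 'd'  n7⇒n6 (fail-walked)  ** P2@[26:26]
[27] read 'b'  n6⇒n7 (fail-walked)
[28] read 'c'  n7⇒n8
[29] read 'c'  n8⇒n9  ** P3@[27:29]
[30] read 'c'  n9⇒n2 (fail-walked)
[31] read 'c'  n2⇒n2 (fail-walked)
[32] read 'b'  n2⇒n3  ** P0@[30:32],P4@[31:32]
[33] read 'd'  n3⇒n6 (fail-walked)  ** P2@[33:33]
[34] read 'c'  n6⇒n1 (fail-walked)
[35] read 'c'  n1⇒n2
[36] read 'b'  n2⇒n3  ** P0@[34:36],P4@[35:36]
[37] read 'd'  n3⇒n6 (fail-walked)  ** P2@[37:37]
[38] read 'a'  n6⇒n4 (fail-walked)
[39] read 'd'  n4⇒n5  ** P1@[38:39],P2@[39:39]
[40] read 'c'  n5⇒n1 (fail-walked)
[41] read 'c'  n1⇒n2
[42] read 'b'  n2⇒n3  ** P0@[40:42],P4@[41:42]
[43] read 'a'  n3⇒n4 (fail-walked)
[44] read 'b'  n4⇒n7 (fail-walked)
[45] read 'b'  n7⇒n7 (fail-walked)
[46] read 'c'  n7⇒n8
[47] read 'c'  n8⇒n9  ** P3@[45:47]
[48] read 'c'  n9⇒n2 (fail-walked)
[49] read 'c'  n2⇒n2 (fail-walked)
[50] read 'b'  n2⇒n3  ** P0@[48:50],P4@[49:50]
[51] read 'c'  n3⇒n8 (fail-walked)
[52] read 'a'  n8⇒n4 (fail-walked)
[53] read 'c'  n4⇒n1 (fail-walked)
[54] read 'c'  n1⇒n2
[55] read 'b'  n2⇒n3  ** P0@[53:55],P4@[54:55]
[56] read 'a'  n3⇒n4 (fail-walked)
[57] read 'a'  n4⇒n4 (fail-walked)
[58] read 'd'  n4⇒n5  ** P1@[57:58],P2@[58:58]
[59] read 'c'  n5⇒n1 (fail-walked)
[60] read 'a'  n1⇒n4 (fail-walked)
[61] read 'b'  n4⇒n7 (fail-walked)
[62] read 'c'  n7⇒n8
[63] read 'd'  n8⇒n6 (fail-walked)  ** P2@[63:63]
[64] read 'b'  n6⇒n7 (fail-walked)
[65] read 'c'  n7⇒n8
[66] read 'c'  n8⇒n9  ** P3@[64:66]
[67] read 'd'  n9⇒n6 (fail-walked)  ** P2@[67:67]
[68] read 'c'  n6⇒n1 (fail-walked)
[69] read 'd'  n1⇒n6 (fail-walked)  ** P2@[69:69]
[70] read 'a'  n6⇒n4 (fail-walked)
[71] read 'd'  n4⇒n5  ** P1@[70:71],P2@[71:71]
[72] read 'c'  n5⇒n1 (fail-walked)
[73] read 'c'  n1⇒n2
[74] read 'b'  n2⇒n3  ** P0@[72:74],P4@[73:74]

All matches (sorted): [[1,1],[1,2],[3,1],[3,2],[6,0],[6,4],[7,2],[8,2],[9,2],[12,0],[12,4],[14,3],[18,3],[20,0],[20,4],[23,3],[24,2],[26,2],[29,3],[32,0],[32,4],[33,2],[36,0],[36,4],[37,2],[39,1],[39,2],[42,0],[42,4],[47,3],[50,0],[50,4],[55,0],[55,4],[58,1],[58,2],[63,2],[66,3],[67,2],[69,2],[71,1],[71,2],[74,0],[74,4]]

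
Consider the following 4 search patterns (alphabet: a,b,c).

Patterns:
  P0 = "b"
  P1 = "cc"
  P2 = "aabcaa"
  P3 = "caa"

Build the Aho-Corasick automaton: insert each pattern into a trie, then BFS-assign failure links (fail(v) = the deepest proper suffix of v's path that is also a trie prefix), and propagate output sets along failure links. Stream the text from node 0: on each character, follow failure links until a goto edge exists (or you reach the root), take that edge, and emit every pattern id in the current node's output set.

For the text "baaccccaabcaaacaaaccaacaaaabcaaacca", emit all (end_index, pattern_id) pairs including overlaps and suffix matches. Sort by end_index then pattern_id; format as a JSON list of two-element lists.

Build automaton:
Trie (insert patterns):
  n0 'ε': a→4 b→1 c→2
  n1 'b': ·  [P0 ends]
  n2 'c': a→10 c→3
  n3 'cc': ·  [P1 ends]
  n4 'a': a→5
  n5 'aa': b→6
  n6 'aab': c→7
  n7 'aabc': a→8
  n8 'aabca': a→9
  n9 'aabcaa': ·  [P2 ends]
  n10 'ca': a→11
  n11 'caa': ·  [P3 ends]

Failure links (BFS by depth):
  n1('b'): parent n0 fail=0; on 'b' 0 → fail=0;  out {0}∪∅={0}
  n2('c'): parent n0 fail=0; on 'c' 0 → fail=0;  out ∅∪∅=∅
  n4('a'): parent n0 fail=0; on 'a' 0 → fail=0;  out ∅∪∅=∅
  n3('cc'): parent n2 fail=0; on 'c' 0 → fail=2;  out {1}∪∅={1}
  n5('aa'): parent n4 fail=0; on 'a' 0 → fail=4;  out ∅∪∅=∅
  n10('ca'): parent n2 fail=0; on 'a' 0 → fail=4;  out ∅∪∅=∅
  n6('aab'): parent n5 fail=4; on 'b' 4→0 → fail=1;  out ∅∪{0}={0}
  n11('caa'): parent n10 fail=4; on 'a' 4 → fail=5;  out {3}∪∅={3}
  n7('aabc'): parent n6 fail=1; on 'c' 1→0 → fail=2;  out ∅∪∅=∅
  n8('aabca'): parent n7 fail=2; on 'a' 2 → fail=10;  out ∅∪∅=∅
  n9('aabcaa'): parent n8 fail=10; on 'a' 10 → fail=11;  out {2}∪{3}={2,3}

Text stream:
[0] read 'b'  n0⇒n1  emit P0@[0:0]
[1] read 'a'  n1⇒n4 ·f
[2] read 'a'  n4⇒n5
[3] read 'c'  n5⇒n2 ·f
[4] read 'c'  n2⇒n3  emit P1@[3:4]
[5] read 'c'  n3⇒n3 ·f  emit P1@[4:5]
[6] read 'c'  n3⇒n3 ·f  emit P1@[5:6]
[7] read 'a'  n3⇒n10 ·f
[8] read 'a'  n10⇒n11  emit P3@[6:8]
[9] read 'b'  n11⇒n6 ·f  emit P0@[9:9]
[10] read 'c'  n6⇒n7
[11] read 'a'  n7⇒n8
[12] read 'a'  n8⇒n9  emit P2@[7:12],P3@[10:12]
[13] read 'a'  n9⇒n5 ·f
[14] read 'c'  n5⇒n2 ·f
[15] read 'a'  n2⇒n10
[16] read 'a'  n10⇒n11  emit P3@[14:16]
[17] read 'a'  n11⇒n5 ·f
[18] read 'c'  n5⇒n2 ·f
[19] read 'c'  n2⇒n3  emit P1@[18:19]
[20] read 'a'  n3⇒n10 ·f
[21] read 'a'  n10⇒n11  emit P3@[19:21]
[22] read 'c'  n11⇒n2 ·f
[23] read 'a'  n2⇒n10
[24] read 'a'  n10⇒n11  emit P3@[22:24]
[25] read 'a'  n11⇒n5 ·f
[26] read 'a'  n5⇒n5 ·f
[27] read 'b'  n5⇒n6  emit P0@[27:27]
[28] read 'c'  n6⇒n7
[29] read 'a'  n7⇒n8
[30] read 'a'  n8⇒n9  emit P2@[25:30],P3@[28:30]
[31] read 'a'  n9⇒n5 ·f
[32] read 'c'  n5⇒n2 ·f
[33] read 'c'  n2⇒n3  emit P1@[32:33]
[34] read 'a'  n3⇒n10 ·f

All matches (sorted): [[0,0],[4,1],[5,1],[6,1],[8,3],[9,0],[12,2],[12,3],[16,3],[19,1],[21,3],[24,3],[27,0],[30,2],[30,3],[33,1]]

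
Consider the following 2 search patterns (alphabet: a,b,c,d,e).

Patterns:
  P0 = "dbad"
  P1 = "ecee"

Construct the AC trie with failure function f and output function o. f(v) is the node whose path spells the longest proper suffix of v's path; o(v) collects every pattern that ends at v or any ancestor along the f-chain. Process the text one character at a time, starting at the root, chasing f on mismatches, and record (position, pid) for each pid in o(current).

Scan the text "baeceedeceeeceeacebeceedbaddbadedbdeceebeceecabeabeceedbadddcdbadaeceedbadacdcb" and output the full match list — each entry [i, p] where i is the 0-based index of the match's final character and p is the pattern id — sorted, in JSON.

Construct AC machine:
Trie (insert patterns):
  n0 'ε': d→1 e→5
  n1 'd': b→2
  n2 'db': a→3
  n3 'dba': d→4
  n4 'dbad': ·  ←P0
  n5 'e': c→6
  n6 'ec': e→7
  n7 'ece': e→8
  n8 'ecee': ·  ←P1

BFS fail/out derivation:
  fail(1) 'd': from fail(0)=0 chase 'd': 0 ⇒ 0;  out=∅∪out(0)=∅
  fail(5) 'e': from fail(0)=0 chase 'e': 0 ⇒ 0;  out=∅∪out(0)=∅
  fail(2) 'db': from fail(1)=0 chase 'b': 0 ⇒ 0;  out=∅∪out(0)=∅
  fail(6) 'ec': from fail(5)=0 chase 'c': 0 ⇒ 0;  out=∅∪out(0)=∅
  fail(3) 'dba': from fail(2)=0 chase 'a': 0 ⇒ 0;  out=∅∪out(0)=∅
  fail(7) 'ece': from fail(6)=0 chase 'e': 0 ⇒ 5;  out=∅∪out(5)=∅
  fail(4) 'dbad': from fail(3)=0 chase 'd': 0 ⇒ 1;  out={0}∪out(1)={0}
  fail(8) 'ecee': from fail(7)=5 chase 'e': 5→0 ⇒ 5;  out={1}∪out(5)={1}

Run:
[0] read 'b'  n0⇒n0
[1] read 'a'  n0⇒n0
[2] read 'e'  n0⇒n5
[3] read 'c'  n5⇒n6
[4] read 'e'  n6⇒n7
[5] read 'e'  n7⇒n8  emit P1@[2:5]
[6] read 'd'  n8⇒n1 (via fail)
[7] read 'e'  n1⇒n5 (via fail)
[8] read 'c'  n5⇒n6
[9] read 'e'  n6⇒n7
[10] read 'e'  n7⇒n8  emit P1@[7:10]
[11] read 'e'  n8⇒n5 (via fail)
[12] read 'c'  n5⇒n6
[13] read 'e'  n6⇒n7
[14] read 'e'  n7⇒n8  emit P1@[11:14]
[15] read 'a'  n8⇒n0 (via fail)
[16] read 'c'  n0⇒n0
[17] read 'e'  n0⇒n5
[18] read 'b'  n5⇒n0 (via fail)
[19] read 'e'  n0⇒n5
[20] read 'c'  n5⇒n6
[21] read 'e'  n6⇒n7
[22] read 'e'  n7⇒n8  emit P1@[19:22]
[23] read 'd'  n8⇒n1 (via fail)
[24] read 'b'  n1⇒n2
[25] read 'a'  n2⇒n3
[26] read 'd'  n3⇒n4  emit P0@[23:26]
[27] read 'd'  n4⇒n1 (via fail)
[28] read 'b'  n1⇒n2
[29] read 'a'  n2⇒n3
[30] read 'd'  n3⇒n4  emit P0@[27:30]
[31] read 'e'  n4⇒n5 (via fail)
[32] read 'd'  n5⇒n1 (via fail)
[33] read 'b'  n1⇒n2
[34] read 'd'  n2⇒n1 (via fail)
[35] read 'e'  n1⇒n5 (via fail)
[36] read 'c'  n5⇒n6
[37] read 'e'  n6⇒n7
[38] read 'e'  n7⇒n8  emit P1@[35:38]
[39] read 'b'  n8⇒n0 (via fail)
[40] read 'e'  n0⇒n5
[41] read 'c'  n5⇒n6
[42] read 'e'  n6⇒n7
[43] read 'e'  n7⇒n8  emit P1@[40:43]
[44] read 'c'  n8⇒n6 (via fail)
[45] read 'a'  n6⇒n0 (via fail)
[46] read 'b'  n0⇒n0
[47] read 'e'  n0⇒n5
[48] read 'a'  n5⇒n0 (via fail)
[49] read 'b'  n0⇒n0
[50] read 'e'  n0⇒n5
[51] read 'c'  n5⇒n6
[52] read 'e'  n6⇒n7
[53] read 'e'  n7⇒n8  emit P1@[50:53]
[54] read 'd'  n8⇒n1 (via fail)
[55] read 'b'  n1⇒n2
[56] read 'a'  n2⇒n3
[57] read 'd'  n3⇒n4  emit P0@[54:57]
[58] read 'd'  n4⇒n1 (via fail)
[59] read 'd'  n1⇒n1 (via fail)
[60] read 'c'  n1⇒n0 (via fail)
[61] read 'd'  n0⇒n1
[62] read 'b'  n1⇒n2
[63] read 'a'  n2⇒n3
[64] read 'd'  n3⇒n4  emit P0@[61:64]
[65] read 'a'  n4⇒n0 (via fail)
[66] read 'e'  n0⇒n5
[67] read 'c'  n5⇒n6
[68] read 'e'  n6⇒n7
[69] read 'e'  n7⇒n8  emit P1@[66:69]
[70] read 'd'  n8⇒n1 (via fail)
[71] read 'b'  n1⇒n2
[72] read 'a'  n2⇒n3
[73] read 'd'  n3⇒n4  emit P0@[70:73]
[74] read 'a'  n4⇒n0 (via fail)
[75] read 'c'  n0⇒n0
[76] read 'd'  n0⇒n1
[77] read 'c'  n1⇒n0 (via fail)
[78] read 'b'  n0⇒n0

All matches (sorted): [[5,1],[10,1],[14,1],[22,1],[26,0],[30,0],[38,1],[43,1],[53,1],[57,0],[64,0],[69,1],[73,0]]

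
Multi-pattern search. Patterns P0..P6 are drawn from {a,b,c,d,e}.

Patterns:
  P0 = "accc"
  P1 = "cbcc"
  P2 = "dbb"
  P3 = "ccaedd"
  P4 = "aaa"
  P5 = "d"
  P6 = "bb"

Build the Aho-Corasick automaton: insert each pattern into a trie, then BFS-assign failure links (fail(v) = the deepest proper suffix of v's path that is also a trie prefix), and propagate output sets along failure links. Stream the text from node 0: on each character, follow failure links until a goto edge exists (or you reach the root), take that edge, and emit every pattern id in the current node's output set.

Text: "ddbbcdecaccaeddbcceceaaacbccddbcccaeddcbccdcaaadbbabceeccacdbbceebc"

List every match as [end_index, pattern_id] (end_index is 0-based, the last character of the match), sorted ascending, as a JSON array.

Build:
Trie (insert patterns):
  n0 'ε': a→1 b→19 c→5 d→9
  n1 'a': a→17 c→2
  n2 'ac': c→3
  n3 'acc': c→4
  n4 'accc': ·  [P0 ends]
  n5 'c': b→6 c→12
  n6 'cb': c→7
  n7 'cbc': c→8
  n8 'cbcc': ·  [P1 ends]
  n9 'd': b→10  [P5 ends]
  n10 'db': b→11
  n11 'dbb': ·  [P2 ends]
  n12 'cc': a→13
  n13 'cca': e→14
  n14 'ccae': d→15
  n15 'ccaed': d→16
  n16 'ccaedd': ·  [P3 ends]
  n17 'aa': a→18
  n18 'aaa': ·  [P4 ends]
  n19 'b': b→20
  n20 'bb': ·  [P6 ends]

BFS fail/out derivation:
  fail(1) 'a': from fail(0)=0 chase 'a': 0 ⇒ 0;  out=∅∪out(0)=∅
  fail(5) 'c': from fail(0)=0 chase 'c': 0 ⇒ 0;  out=∅∪out(0)=∅
  fail(9) 'd': from fail(0)=0 chase 'd': 0 ⇒ 0;  out={5}∪out(0)={5}
  fail(19) 'b': from fail(0)=0 chase 'b': 0 ⇒ 0;  out=∅∪out(0)=∅
  fail(2) 'ac': from fail(1)=0 chase 'c': 0 ⇒ 5;  out=∅∪out(5)=∅
  fail(6) 'cb': from fail(5)=0 chase 'b': 0 ⇒ 19;  out=∅∪out(19)=∅
  fail(10) 'db': from fail(9)=0 chase 'b': 0 ⇒ 19;  out=∅∪out(19)=∅
  fail(12) 'cc': from fail(5)=0 chase 'c': 0 ⇒ 5;  out=∅∪out(5)=∅
  fail(17) 'aa': from fail(1)=0 chase 'a': 0 ⇒ 1;  out=∅∪out(1)=∅
  fail(20) 'bb': from fail(19)=0 chase 'b': 0 ⇒ 19;  out={6}∪out(19)={6}
  fail(3) 'acc': from fail(2)=5 chase 'c': 5 ⇒ 12;  out=∅∪out(12)=∅
  fail(7) 'cbc': from fail(6)=19 chase 'c': 19→0 ⇒ 5;  out=∅∪out(5)=∅
  fail(11) 'dbb': from fail(10)=19 chase 'b': 19 ⇒ 20;  out={2}∪out(20)={2,6}
  fail(13) 'cca': from fail(12)=5 chase 'a': 5→0 ⇒ 1;  out=∅∪out(1)=∅
  fail(18) 'aaa': from fail(17)=1 chase 'a': 1 ⇒ 17;  out={4}∪out(17)={4}
  fail(4) 'accc': from fail(3)=12 chase 'c': 12→5 ⇒ 12;  out={0}∪out(12)={0}
  fail(8) 'cbcc': from fail(7)=5 chase 'c': 5 ⇒ 12;  out={1}∪out(12)={1}
  fail(14) 'ccae': from fail(13)=1 chase 'e': 1→0 ⇒ 0;  out=∅∪out(0)=∅
  fail(15) 'ccaed': from fail(14)=0 chase 'd': 0 ⇒ 9;  out=∅∪out(9)={5}
  fail(16) 'ccaedd': from fail(15)=9 chase 'd': 9→0 ⇒ 9;  out={3}∪out(9)={3,5}

Run:
pos 0 'd': at 9  ** P5@[0:0]
pos 1 'd': at 9 (via fail)  ** P5@[1:1]
pos 2 'b': at 10
pos 3 'b': at 11  ** P2@[1:3],P6@[2:3]
pos 4 'c': at 5 (via fail)
pos 5 'd': at 9 (via fail)  ** P5@[5:5]
pos 6 'e': at 0 (via fail)
pos 7 'c': at 5
pos 8 'a': at 1 (via fail)
pos 9 'c': at 2
pos 10 'c': at 3
pos 11 'a': at 13 (via fail)
pos 12 'e': at 14
pos 13 'd': at 15  ** P5@[13:13]
pos 14 'd': at 16  ** P3@[9:14],P5@[14:14]
pos 15 'b': at 10 (via fail)
pos 16 'c': at 5 (via fail)
pos 17 'c': at 12
pos 18 'e': at 0 (via fail)
pos 19 'c': at 5
pos 20 'e': at 0 (via fail)
pos 21 'a': at 1
pos 22 'a': at 17
pos 23 'a': at 18  ** P4@[21:23]
pos 24 'c': at 2 (via fail)
pos 25 'b': at 6 (via fail)
pos 26 'c': at 7
pos 27 'c': at 8  ** P1@[24:27]
pos 28 'd': at 9 (via fail)  ** P5@[28:28]
pos 29 'd': at 9 (via fail)  ** P5@[29:29]
pos 30 'b': at 10
pos 31 'c': at 5 (via fail)
pos 32 'c': at 12
pos 33 'c': at 12 (via fail)
pos 34 'a': at 13
pos 35 'e': at 14
pos 36 'd': at 15  ** P5@[36:36]
pos 37 'd': at 16  ** P3@[32:37],P5@[37:37]
pos 38 'c': at 5 (via fail)
pos 39 'b': at 6
pos 40 'c': at 7
pos 41 'c': at 8  ** P1@[38:41]
pos 42 'd': at 9 (via fail)  ** P5@[42:42]
pos 43 'c': at 5 (via fail)
pos 44 'a': at 1 (via fail)
pos 45 'a': at 17
pos 46 'a': at 18  ** P4@[44:46]
pos 47 'd': at 9 (via fail)  ** P5@[47:47]
pos 48 'b': at 10
pos 49 'b': at 11  ** P2@[47:49],P6@[48:49]
pos 50 'a': at 1 (via fail)
pos 51 'b': at 19 (via fail)
pos 52 'c': at 5 (via fail)
pos 53 'e': at 0 (via fail)
pos 54 'e': at 0
pos 55 'c': at 5
pos 56 'c': at 12
pos 57 'a': at 13
pos 58 'c': at 2 (via fail)
pos 59 'd': at 9 (via fail)  ** P5@[59:59]
pos 60 'b': at 10
pos 61 'b': at 11  ** P2@[59:61],P6@[60:61]
pos 62 'c': at 5 (via fail)
pos 63 'e': at 0 (via fail)
pos 64 'e': at 0
pos 65 'b': at 19
pos 66 'c': at 5 (via fail)

Result: [[0,5],[1,5],[3,2],[3,6],[5,5],[13,5],[14,3],[14,5],[23,4],[27,1],[28,5],[29,5],[36,5],[37,3],[37,5],[41,1],[42,5],[46,4],[47,5],[49,2],[49,6],[59,5],[61,2],[61,6]]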